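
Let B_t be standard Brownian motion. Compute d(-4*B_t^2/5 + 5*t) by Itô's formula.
d(-4*B_t^2/5 + 5*t) = (21/5) dt + (-8*B_t/5) dB_t

Itô's formula for f(t, x): d f(t, B_t) = (f_t + (1/2) f_xx) dt + f_x dB_t. Compute partials of f(t, x) = 5*t - 4*x^2/5:
  f_t(t,x)  = 5
  f_x(t,x)  = -8*x/5
  f_xx(t,x) = -8/5
Assemble drift = f_t + (1/2) f_xx = 21/5 and diffusion = f_x = -8*x/5. Substituting x = B_t:
  d(-4*B_t^2/5 + 5*t) = (21/5) dt + (-8*B_t/5) dB_t.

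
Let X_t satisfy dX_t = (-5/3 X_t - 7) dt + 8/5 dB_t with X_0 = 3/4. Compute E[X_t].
E[X_t] = -21/5 + 99*exp(-5*t/3)/20

Taking expectations and using E[dB_t] = 0, the mean m(t) = E[X_t] satisfies the ODE m'(t) = a m(t) + b with m(0) = x_0. With a = -5/3, b = -7, x_0 = 3/4, the solution is
  m(t) = x_0 * exp(a t) + (b/a) * (exp(a t) - 1)
       = (3/4) * exp((-5/3) t) + ((-7)/(-5/3)) * (exp((-5/3) t) - 1)
       = -21/5 + 99*exp(-5*t/3)/20.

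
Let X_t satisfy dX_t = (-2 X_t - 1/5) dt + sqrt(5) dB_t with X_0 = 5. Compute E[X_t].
E[X_t] = -1/10 + 51*exp(-2*t)/10

Taking expectations and using E[dB_t] = 0, the mean m(t) = E[X_t] satisfies the ODE m'(t) = a m(t) + b with m(0) = x_0. With a = -2, b = -1/5, x_0 = 5, the solution is
  m(t) = x_0 * exp(a t) + (b/a) * (exp(a t) - 1)
       = 5 * exp((-2) t) + ((-1/5)/(-2)) * (exp((-2) t) - 1)
       = -1/10 + 51*exp(-2*t)/10.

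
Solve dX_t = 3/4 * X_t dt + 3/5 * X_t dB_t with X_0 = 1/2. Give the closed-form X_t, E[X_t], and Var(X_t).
X_t = 1/2 * exp((57/100) t + (3/5) B_t); E[X_t] = exp(3*t/4)/2; Var(X_t) = (exp(9*t/25) - 1)*exp(3*t/2)/4

For GBM dX = mu X dt + sigma X dB with X_0 = x_0, apply Itô to Y = log X: dY = (mu - sigma^2/2) dt + sigma dB, so Y_t = log(x_0) + (mu - sigma^2/2) t + sigma B_t and hence X_t = x_0 * exp((mu - sigma^2/2) t + sigma B_t).
With mu = 3/4, sigma = 3/5, x_0 = 1/2, this gives:
  X_t = 1/2 * exp((57/100) * t + (3/5) * B_t).
Since sigma*B_t ~ Normal(0, sigma^2 t), E[exp(sigma*B_t)] = exp(sigma^2 t / 2); so E[X_t] = x_0 * exp((mu - sigma^2/2) t) * exp(sigma^2 t / 2) = x_0 * exp(mu t) = exp(3*t/4)/2.
Var(X_t) = E[X_t^2] - (E[X_t])^2 = x_0^2 * exp(2 mu t) * (exp(sigma^2 t) - 1) = (exp(9*t/25) - 1)*exp(3*t/2)/4.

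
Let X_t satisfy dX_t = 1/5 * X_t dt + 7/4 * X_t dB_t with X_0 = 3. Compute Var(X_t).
Var(X_t) = 9*(exp(49*t/16) - 1)*exp(2*t/5)

For GBM dX = mu X dt + sigma X dB with X_0 = x_0, apply Itô to Y = log X: dY = (mu - sigma^2/2) dt + sigma dB, so Y_t = log(x_0) + (mu - sigma^2/2) t + sigma B_t and hence X_t = x_0 * exp((mu - sigma^2/2) t + sigma B_t).
With mu = 1/5, sigma = 7/4, x_0 = 3, this gives:
  X_t = 3 * exp((-213/160) * t + (7/4) * B_t).
Since sigma*B_t ~ Normal(0, sigma^2 t), E[exp(sigma*B_t)] = exp(sigma^2 t / 2); so E[X_t] = x_0 * exp((mu - sigma^2/2) t) * exp(sigma^2 t / 2) = x_0 * exp(mu t) = 3*exp(t/5).
Var(X_t) = E[X_t^2] - (E[X_t])^2 = x_0^2 * exp(2 mu t) * (exp(sigma^2 t) - 1) = 9*(exp(49*t/16) - 1)*exp(2*t/5).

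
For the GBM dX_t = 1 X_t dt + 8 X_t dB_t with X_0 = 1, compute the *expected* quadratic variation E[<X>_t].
E[<X>_t] = 32*exp(66*t)/33 - 32/33

<X>_t = int_0^t (8 * X_s)^2 ds. Taking expectation inside the integral: E[<X>_t] = 8^2 * int_0^t E[X_s^2] ds. For GBM, E[X_s^2] = x_0^2 * exp((2 mu + sigma^2) s). Integrating:
  E[<X>_t] = 8^2 * 1^2 * (exp((2*1 + 8^2) t) - 1) / (2*1 + 8^2)
           = 8^2 * 1^2 * (exp(66 t) - 1) / 66 = 32*exp(66*t)/33 - 32/33.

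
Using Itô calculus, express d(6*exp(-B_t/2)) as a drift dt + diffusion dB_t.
d(6*exp(-B_t/2)) = (3*exp(-B_t/2)/4) dt + (-3*exp(-B_t/2)) dB_t

Itô's formula for f(B_t) gives d f(B_t) = f'(B_t) dB_t + (1/2) f''(B_t) dt. Compute derivatives of f(x) = 6*exp(-x/2):
  f'(x)  = -3*exp(-x/2)
  f''(x) = 3*exp(-x/2)/2
Substitute x = B_t and multiply the f'' term by 1/2:
  drift     = (1/2) * (3*exp(-x/2)/2) evaluated at B_t = 3*exp(-B_t/2)/4
  diffusion = (-3*exp(-x/2)) evaluated at B_t = -3*exp(-B_t/2)
Therefore d(6*exp(-B_t/2)) = (3*exp(-B_t/2)/4) dt + (-3*exp(-B_t/2)) dB_t.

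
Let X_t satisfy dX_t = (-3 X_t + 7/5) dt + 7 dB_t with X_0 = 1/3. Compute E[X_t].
E[X_t] = 7/15 - 2*exp(-3*t)/15

Taking expectations and using E[dB_t] = 0, the mean m(t) = E[X_t] satisfies the ODE m'(t) = a m(t) + b with m(0) = x_0. With a = -3, b = 7/5, x_0 = 1/3, the solution is
  m(t) = x_0 * exp(a t) + (b/a) * (exp(a t) - 1)
       = (1/3) * exp((-3) t) + ((7/5)/(-3)) * (exp((-3) t) - 1)
       = 7/15 - 2*exp(-3*t)/15.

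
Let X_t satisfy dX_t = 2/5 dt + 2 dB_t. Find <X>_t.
<X>_t = 4*t

For an Itô process dX_t = a(t) dt + b(t) dB_t, the quadratic variation is <X>_t = int_0^t b(s)^2 ds (the drift term does not contribute). Here b(s) = 2, so
  b(s)^2 = 4.
Integrating from 0 to t:
  <X>_t = int_0^t (4) ds = 4*t.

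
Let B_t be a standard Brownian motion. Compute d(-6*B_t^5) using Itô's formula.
d(-6*B_t^5) = (-60*B_t^3) dt + (-30*B_t^4) dB_t

Itô's formula for f(B_t) gives d f(B_t) = f'(B_t) dB_t + (1/2) f''(B_t) dt. Compute derivatives of f(x) = -6*x^5:
  f'(x)  = -30*x^4
  f''(x) = -120*x^3
Substitute x = B_t and multiply the f'' term by 1/2:
  drift     = (1/2) * (-120*x^3) evaluated at B_t = -60*B_t^3
  diffusion = (-30*x^4) evaluated at B_t = -30*B_t^4
Therefore d(-6*B_t^5) = (-60*B_t^3) dt + (-30*B_t^4) dB_t.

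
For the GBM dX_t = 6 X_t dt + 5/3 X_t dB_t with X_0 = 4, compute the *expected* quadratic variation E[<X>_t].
E[<X>_t] = 400*exp(133*t/9)/133 - 400/133

<X>_t = int_0^t ((5/3) * X_s)^2 ds. Taking expectation inside the integral: E[<X>_t] = (5/3)^2 * int_0^t E[X_s^2] ds. For GBM, E[X_s^2] = x_0^2 * exp((2 mu + sigma^2) s). Integrating:
  E[<X>_t] = (5/3)^2 * 4^2 * (exp((2*6 + (5/3)^2) t) - 1) / (2*6 + (5/3)^2)
           = (5/3)^2 * 4^2 * (exp((133/9) t) - 1) / (133/9) = 400*exp(133*t/9)/133 - 400/133.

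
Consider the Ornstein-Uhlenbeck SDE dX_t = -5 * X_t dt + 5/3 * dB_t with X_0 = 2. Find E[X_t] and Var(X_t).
E[X_t] = 2*exp(-5*t); Var(X_t) = 5/18 - 5*exp(-10*t)/18

The OU SDE dX = -theta X dt + sigma dB admits the integrating factor exp(theta t): d(exp(theta t) X_t) = sigma exp(theta t) dB_t. Integrating from 0 to t:
  X_t = x_0 * exp(-theta t) + sigma * int_0^t exp(-theta (t-s)) dB_s.
The Itô integral has mean 0 and (by the Itô isometry) variance sigma^2 * int_0^t exp(-2 theta (t - s)) ds = sigma^2 * (1 - exp(-2 theta t)) / (2 theta).
With theta = 5, sigma = 5/3, x_0 = 2:
  E[X_t] = 2 * exp(-5 t) = 2*exp(-5*t)
  Var(X_t) = (5/3)^2 * (1 - exp(-2*5 t)) / (2 * 5) = 5/18 - 5*exp(-10*t)/18.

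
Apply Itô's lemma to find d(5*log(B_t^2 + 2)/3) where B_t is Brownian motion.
d(5*log(B_t^2 + 2)/3) = (5*(2 - B_t^2)/(3*(B_t^2 + 2)^2)) dt + (10*B_t/(3*(B_t^2 + 2))) dB_t

Itô's formula for f(B_t) gives d f(B_t) = f'(B_t) dB_t + (1/2) f''(B_t) dt. Compute derivatives of f(x) = 5*log(x^2 + 2)/3:
  f'(x)  = 10*x/(3*(x^2 + 2))
  f''(x) = 10*(2 - x^2)/(3*(x^2 + 2)^2)
Substitute x = B_t and multiply the f'' term by 1/2:
  drift     = (1/2) * (10*(2 - x^2)/(3*(x^2 + 2)^2)) evaluated at B_t = 5*(2 - B_t^2)/(3*(B_t^2 + 2)^2)
  diffusion = (10*x/(3*(x^2 + 2))) evaluated at B_t = 10*B_t/(3*(B_t^2 + 2))
Therefore d(5*log(B_t^2 + 2)/3) = (5*(2 - B_t^2)/(3*(B_t^2 + 2)^2)) dt + (10*B_t/(3*(B_t^2 + 2))) dB_t.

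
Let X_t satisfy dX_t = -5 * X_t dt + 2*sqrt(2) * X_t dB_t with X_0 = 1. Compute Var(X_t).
Var(X_t) = (exp(8*t) - 1)*exp(-10*t)

For GBM dX = mu X dt + sigma X dB with X_0 = x_0, apply Itô to Y = log X: dY = (mu - sigma^2/2) dt + sigma dB, so Y_t = log(x_0) + (mu - sigma^2/2) t + sigma B_t and hence X_t = x_0 * exp((mu - sigma^2/2) t + sigma B_t).
With mu = -5, sigma = 2*sqrt(2), x_0 = 1, this gives:
  X_t = 1 * exp((-9) * t + (2*sqrt(2)) * B_t).
Since sigma*B_t ~ Normal(0, sigma^2 t), E[exp(sigma*B_t)] = exp(sigma^2 t / 2); so E[X_t] = x_0 * exp((mu - sigma^2/2) t) * exp(sigma^2 t / 2) = x_0 * exp(mu t) = exp(-5*t).
Var(X_t) = E[X_t^2] - (E[X_t])^2 = x_0^2 * exp(2 mu t) * (exp(sigma^2 t) - 1) = (exp(8*t) - 1)*exp(-10*t).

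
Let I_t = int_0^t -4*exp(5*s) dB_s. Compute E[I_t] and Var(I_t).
E[I_t] = 0; Var(I_t) = 8*exp(10*t)/5 - 8/5

The Itô integral of a deterministic integrand f(s) has mean 0 because each increment f(s) * (B_{s+ds} - B_s) has mean 0. By the Itô isometry:
  Var( int_0^t f(s) dB_s ) = E[ (int_0^t f(s) dB_s)^2 ] = int_0^t f(s)^2 ds.
Here f(s) = -4*exp(5*s), so f(s)^2 = 16*exp(10*s). Integrate:
  int_0^t (16*exp(10*s)) ds = 8*exp(10*t)/5 - 8/5.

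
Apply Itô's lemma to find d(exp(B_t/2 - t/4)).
d(exp(B_t/2 - t/4)) = (-exp(B_t/2 - t/4)/8) dt + (exp(B_t/2 - t/4)/2) dB_t

Itô's formula for f(t, x): d f(t, B_t) = (f_t + (1/2) f_xx) dt + f_x dB_t. Compute partials of f(t, x) = exp(-t/4 + x/2):
  f_t(t,x)  = -exp(-t/4 + x/2)/4
  f_x(t,x)  = exp(-t/4 + x/2)/2
  f_xx(t,x) = exp(-t/4 + x/2)/4
Assemble drift = f_t + (1/2) f_xx = -exp(-t/4 + x/2)/8 and diffusion = f_x = exp(-t/4 + x/2)/2. Substituting x = B_t:
  d(exp(B_t/2 - t/4)) = (-exp(B_t/2 - t/4)/8) dt + (exp(B_t/2 - t/4)/2) dB_t.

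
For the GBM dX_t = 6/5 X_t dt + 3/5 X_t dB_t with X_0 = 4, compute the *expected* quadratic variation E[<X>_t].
E[<X>_t] = 48*exp(69*t/25)/23 - 48/23

<X>_t = int_0^t ((3/5) * X_s)^2 ds. Taking expectation inside the integral: E[<X>_t] = (3/5)^2 * int_0^t E[X_s^2] ds. For GBM, E[X_s^2] = x_0^2 * exp((2 mu + sigma^2) s). Integrating:
  E[<X>_t] = (3/5)^2 * 4^2 * (exp((2*(6/5) + (3/5)^2) t) - 1) / (2*(6/5) + (3/5)^2)
           = (3/5)^2 * 4^2 * (exp((69/25) t) - 1) / (69/25) = 48*exp(69*t/25)/23 - 48/23.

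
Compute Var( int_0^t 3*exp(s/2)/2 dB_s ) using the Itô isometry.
Var = 9*exp(t)/4 - 9/4

The Itô integral of a deterministic integrand f(s) has mean 0 because each increment f(s) * (B_{s+ds} - B_s) has mean 0. By the Itô isometry:
  Var( int_0^t f(s) dB_s ) = E[ (int_0^t f(s) dB_s)^2 ] = int_0^t f(s)^2 ds.
Here f(s) = 3*exp(s/2)/2, so f(s)^2 = 9*exp(s)/4. Integrate:
  int_0^t (9*exp(s)/4) ds = 9*exp(t)/4 - 9/4.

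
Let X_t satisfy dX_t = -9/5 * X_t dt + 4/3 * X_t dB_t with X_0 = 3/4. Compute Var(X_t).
Var(X_t) = (9*exp(16*t/9) - 9)*exp(-18*t/5)/16

For GBM dX = mu X dt + sigma X dB with X_0 = x_0, apply Itô to Y = log X: dY = (mu - sigma^2/2) dt + sigma dB, so Y_t = log(x_0) + (mu - sigma^2/2) t + sigma B_t and hence X_t = x_0 * exp((mu - sigma^2/2) t + sigma B_t).
With mu = -9/5, sigma = 4/3, x_0 = 3/4, this gives:
  X_t = 3/4 * exp((-121/45) * t + (4/3) * B_t).
Since sigma*B_t ~ Normal(0, sigma^2 t), E[exp(sigma*B_t)] = exp(sigma^2 t / 2); so E[X_t] = x_0 * exp((mu - sigma^2/2) t) * exp(sigma^2 t / 2) = x_0 * exp(mu t) = 3*exp(-9*t/5)/4.
Var(X_t) = E[X_t^2] - (E[X_t])^2 = x_0^2 * exp(2 mu t) * (exp(sigma^2 t) - 1) = (9*exp(16*t/9) - 9)*exp(-18*t/5)/16.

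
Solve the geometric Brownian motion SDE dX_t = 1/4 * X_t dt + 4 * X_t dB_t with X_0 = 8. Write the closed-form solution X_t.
X_t = 8 * exp((-31/4) * t + (4) * B_t)

For GBM dX = mu X dt + sigma X dB with X_0 = x_0, apply Itô to Y = log X: dY = (mu - sigma^2/2) dt + sigma dB, so Y_t = log(x_0) + (mu - sigma^2/2) t + sigma B_t and hence X_t = x_0 * exp((mu - sigma^2/2) t + sigma B_t).
With mu = 1/4, sigma = 4, x_0 = 8, this gives:
  X_t = 8 * exp((-31/4) * t + (4) * B_t).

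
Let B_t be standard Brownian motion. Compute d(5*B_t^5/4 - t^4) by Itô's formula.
d(5*B_t^5/4 - t^4) = (25*B_t^3/2 - 4*t^3) dt + (25*B_t^4/4) dB_t

Itô's formula for f(t, x): d f(t, B_t) = (f_t + (1/2) f_xx) dt + f_x dB_t. Compute partials of f(t, x) = -t^4 + 5*x^5/4:
  f_t(t,x)  = -4*t^3
  f_x(t,x)  = 25*x^4/4
  f_xx(t,x) = 25*x^3
Assemble drift = f_t + (1/2) f_xx = -4*t^3 + 25*x^3/2 and diffusion = f_x = 25*x^4/4. Substituting x = B_t:
  d(5*B_t^5/4 - t^4) = (25*B_t^3/2 - 4*t^3) dt + (25*B_t^4/4) dB_t.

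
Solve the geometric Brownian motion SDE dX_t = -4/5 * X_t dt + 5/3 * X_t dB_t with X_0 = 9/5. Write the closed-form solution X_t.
X_t = 9/5 * exp((-197/90) * t + (5/3) * B_t)

For GBM dX = mu X dt + sigma X dB with X_0 = x_0, apply Itô to Y = log X: dY = (mu - sigma^2/2) dt + sigma dB, so Y_t = log(x_0) + (mu - sigma^2/2) t + sigma B_t and hence X_t = x_0 * exp((mu - sigma^2/2) t + sigma B_t).
With mu = -4/5, sigma = 5/3, x_0 = 9/5, this gives:
  X_t = 9/5 * exp((-197/90) * t + (5/3) * B_t).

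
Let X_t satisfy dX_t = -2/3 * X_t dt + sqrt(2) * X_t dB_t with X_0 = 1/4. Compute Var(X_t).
Var(X_t) = (exp(2*t) - 1)*exp(-4*t/3)/16

For GBM dX = mu X dt + sigma X dB with X_0 = x_0, apply Itô to Y = log X: dY = (mu - sigma^2/2) dt + sigma dB, so Y_t = log(x_0) + (mu - sigma^2/2) t + sigma B_t and hence X_t = x_0 * exp((mu - sigma^2/2) t + sigma B_t).
With mu = -2/3, sigma = sqrt(2), x_0 = 1/4, this gives:
  X_t = 1/4 * exp((-5/3) * t + (sqrt(2)) * B_t).
Since sigma*B_t ~ Normal(0, sigma^2 t), E[exp(sigma*B_t)] = exp(sigma^2 t / 2); so E[X_t] = x_0 * exp((mu - sigma^2/2) t) * exp(sigma^2 t / 2) = x_0 * exp(mu t) = exp(-2*t/3)/4.
Var(X_t) = E[X_t^2] - (E[X_t])^2 = x_0^2 * exp(2 mu t) * (exp(sigma^2 t) - 1) = (exp(2*t) - 1)*exp(-4*t/3)/16.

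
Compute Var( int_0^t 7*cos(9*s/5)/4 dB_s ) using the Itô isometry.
Var = 49*t/32 + 245*sin(18*t/5)/576

The Itô integral of a deterministic integrand f(s) has mean 0 because each increment f(s) * (B_{s+ds} - B_s) has mean 0. By the Itô isometry:
  Var( int_0^t f(s) dB_s ) = E[ (int_0^t f(s) dB_s)^2 ] = int_0^t f(s)^2 ds.
Here f(s) = 7*cos(9*s/5)/4, so f(s)^2 = 49*cos(9*s/5)^2/16. Integrate:
  int_0^t (49*cos(9*s/5)^2/16) ds = 49*t/32 + 245*sin(18*t/5)/576.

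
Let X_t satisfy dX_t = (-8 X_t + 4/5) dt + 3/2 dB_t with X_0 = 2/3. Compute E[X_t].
E[X_t] = 1/10 + 17*exp(-8*t)/30

Taking expectations and using E[dB_t] = 0, the mean m(t) = E[X_t] satisfies the ODE m'(t) = a m(t) + b with m(0) = x_0. With a = -8, b = 4/5, x_0 = 2/3, the solution is
  m(t) = x_0 * exp(a t) + (b/a) * (exp(a t) - 1)
       = (2/3) * exp((-8) t) + ((4/5)/(-8)) * (exp((-8) t) - 1)
       = 1/10 + 17*exp(-8*t)/30.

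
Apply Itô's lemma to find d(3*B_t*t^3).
d(3*B_t*t^3) = (9*B_t*t^2) dt + (3*t^3) dB_t

Itô's formula for f(t, x): d f(t, B_t) = (f_t + (1/2) f_xx) dt + f_x dB_t. Compute partials of f(t, x) = 3*t^3*x:
  f_t(t,x)  = 9*t^2*x
  f_x(t,x)  = 3*t^3
  f_xx(t,x) = 0
Assemble drift = f_t + (1/2) f_xx = 9*t^2*x and diffusion = f_x = 3*t^3. Substituting x = B_t:
  d(3*B_t*t^3) = (9*B_t*t^2) dt + (3*t^3) dB_t.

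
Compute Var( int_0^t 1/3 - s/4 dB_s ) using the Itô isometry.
Var = t*(3*t^2 - 12*t + 16)/144

The Itô integral of a deterministic integrand f(s) has mean 0 because each increment f(s) * (B_{s+ds} - B_s) has mean 0. By the Itô isometry:
  Var( int_0^t f(s) dB_s ) = E[ (int_0^t f(s) dB_s)^2 ] = int_0^t f(s)^2 ds.
Here f(s) = 1/3 - s/4, so f(s)^2 = (3*s - 4)^2/144. Integrate:
  int_0^t ((3*s - 4)^2/144) ds = t*(3*t^2 - 12*t + 16)/144.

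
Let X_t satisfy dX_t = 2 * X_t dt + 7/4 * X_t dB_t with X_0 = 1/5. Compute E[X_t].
E[X_t] = exp(2*t)/5

For GBM dX = mu X dt + sigma X dB with X_0 = x_0, apply Itô to Y = log X: dY = (mu - sigma^2/2) dt + sigma dB, so Y_t = log(x_0) + (mu - sigma^2/2) t + sigma B_t and hence X_t = x_0 * exp((mu - sigma^2/2) t + sigma B_t).
With mu = 2, sigma = 7/4, x_0 = 1/5, this gives:
  X_t = 1/5 * exp((15/32) * t + (7/4) * B_t).
Since sigma*B_t ~ Normal(0, sigma^2 t), E[exp(sigma*B_t)] = exp(sigma^2 t / 2); so E[X_t] = x_0 * exp((mu - sigma^2/2) t) * exp(sigma^2 t / 2) = x_0 * exp(mu t) = exp(2*t)/5.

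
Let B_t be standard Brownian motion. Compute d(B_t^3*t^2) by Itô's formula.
d(B_t^3*t^2) = (B_t*t*(2*B_t^2 + 3*t)) dt + (3*B_t^2*t^2) dB_t

Itô's formula for f(t, x): d f(t, B_t) = (f_t + (1/2) f_xx) dt + f_x dB_t. Compute partials of f(t, x) = t^2*x^3:
  f_t(t,x)  = 2*t*x^3
  f_x(t,x)  = 3*t^2*x^2
  f_xx(t,x) = 6*t^2*x
Assemble drift = f_t + (1/2) f_xx = t*x*(3*t + 2*x^2) and diffusion = f_x = 3*t^2*x^2. Substituting x = B_t:
  d(B_t^3*t^2) = (B_t*t*(2*B_t^2 + 3*t)) dt + (3*B_t^2*t^2) dB_t.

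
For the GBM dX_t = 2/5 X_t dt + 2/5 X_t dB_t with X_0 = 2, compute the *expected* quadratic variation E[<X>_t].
E[<X>_t] = 2*exp(24*t/25)/3 - 2/3

<X>_t = int_0^t ((2/5) * X_s)^2 ds. Taking expectation inside the integral: E[<X>_t] = (2/5)^2 * int_0^t E[X_s^2] ds. For GBM, E[X_s^2] = x_0^2 * exp((2 mu + sigma^2) s). Integrating:
  E[<X>_t] = (2/5)^2 * 2^2 * (exp((2*(2/5) + (2/5)^2) t) - 1) / (2*(2/5) + (2/5)^2)
           = (2/5)^2 * 2^2 * (exp((24/25) t) - 1) / (24/25) = 2*exp(24*t/25)/3 - 2/3.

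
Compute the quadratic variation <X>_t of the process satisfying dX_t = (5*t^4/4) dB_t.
<X>_t = 25*t^9/144

For an Itô process dX_t = a(t) dt + b(t) dB_t, the quadratic variation is <X>_t = int_0^t b(s)^2 ds (the drift term does not contribute). Here b(s) = 5*s^4/4, so
  b(s)^2 = 25*s^8/16.
Integrating from 0 to t:
  <X>_t = int_0^t (25*s^8/16) ds = 25*t^9/144.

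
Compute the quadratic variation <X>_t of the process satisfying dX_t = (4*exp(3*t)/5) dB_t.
<X>_t = 8*exp(6*t)/75 - 8/75

For an Itô process dX_t = a(t) dt + b(t) dB_t, the quadratic variation is <X>_t = int_0^t b(s)^2 ds (the drift term does not contribute). Here b(s) = 4*exp(3*s)/5, so
  b(s)^2 = 16*exp(6*s)/25.
Integrating from 0 to t:
  <X>_t = int_0^t (16*exp(6*s)/25) ds = 8*exp(6*t)/75 - 8/75.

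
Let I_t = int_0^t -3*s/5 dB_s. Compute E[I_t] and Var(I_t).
E[I_t] = 0; Var(I_t) = 3*t^3/25

The Itô integral of a deterministic integrand f(s) has mean 0 because each increment f(s) * (B_{s+ds} - B_s) has mean 0. By the Itô isometry:
  Var( int_0^t f(s) dB_s ) = E[ (int_0^t f(s) dB_s)^2 ] = int_0^t f(s)^2 ds.
Here f(s) = -3*s/5, so f(s)^2 = 9*s^2/25. Integrate:
  int_0^t (9*s^2/25) ds = 3*t^3/25.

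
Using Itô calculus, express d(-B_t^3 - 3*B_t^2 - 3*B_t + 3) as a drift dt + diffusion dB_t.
d(-B_t^3 - 3*B_t^2 - 3*B_t + 3) = (-3*B_t - 3) dt + (-3*B_t^2 - 6*B_t - 3) dB_t

Itô's formula for f(B_t) gives d f(B_t) = f'(B_t) dB_t + (1/2) f''(B_t) dt. Compute derivatives of f(x) = -x^3 - 3*x^2 - 3*x + 3:
  f'(x)  = -3*x^2 - 6*x - 3
  f''(x) = -6*x - 6
Substitute x = B_t and multiply the f'' term by 1/2:
  drift     = (1/2) * (-6*x - 6) evaluated at B_t = -3*B_t - 3
  diffusion = (-3*x^2 - 6*x - 3) evaluated at B_t = -3*B_t^2 - 6*B_t - 3
Therefore d(-B_t^3 - 3*B_t^2 - 3*B_t + 3) = (-3*B_t - 3) dt + (-3*B_t^2 - 6*B_t - 3) dB_t.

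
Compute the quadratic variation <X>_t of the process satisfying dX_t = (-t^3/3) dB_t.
<X>_t = t^7/63

For an Itô process dX_t = a(t) dt + b(t) dB_t, the quadratic variation is <X>_t = int_0^t b(s)^2 ds (the drift term does not contribute). Here b(s) = -s^3/3, so
  b(s)^2 = s^6/9.
Integrating from 0 to t:
  <X>_t = int_0^t (s^6/9) ds = t^7/63.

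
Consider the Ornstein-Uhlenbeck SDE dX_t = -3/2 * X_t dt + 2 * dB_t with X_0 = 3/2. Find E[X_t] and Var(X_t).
E[X_t] = 3*exp(-3*t/2)/2; Var(X_t) = 4/3 - 4*exp(-3*t)/3

The OU SDE dX = -theta X dt + sigma dB admits the integrating factor exp(theta t): d(exp(theta t) X_t) = sigma exp(theta t) dB_t. Integrating from 0 to t:
  X_t = x_0 * exp(-theta t) + sigma * int_0^t exp(-theta (t-s)) dB_s.
The Itô integral has mean 0 and (by the Itô isometry) variance sigma^2 * int_0^t exp(-2 theta (t - s)) ds = sigma^2 * (1 - exp(-2 theta t)) / (2 theta).
With theta = 3/2, sigma = 2, x_0 = 3/2:
  E[X_t] = 3/2 * exp(-3/2 t) = 3*exp(-3*t/2)/2
  Var(X_t) = (2)^2 * (1 - exp(-2*3/2 t)) / (2 * 3/2) = 4/3 - 4*exp(-3*t)/3.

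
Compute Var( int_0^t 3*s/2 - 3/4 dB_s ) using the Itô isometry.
Var = 3*t*(4*t^2 - 6*t + 3)/16

The Itô integral of a deterministic integrand f(s) has mean 0 because each increment f(s) * (B_{s+ds} - B_s) has mean 0. By the Itô isometry:
  Var( int_0^t f(s) dB_s ) = E[ (int_0^t f(s) dB_s)^2 ] = int_0^t f(s)^2 ds.
Here f(s) = 3*s/2 - 3/4, so f(s)^2 = 9*(2*s - 1)^2/16. Integrate:
  int_0^t (9*(2*s - 1)^2/16) ds = 3*t*(4*t^2 - 6*t + 3)/16.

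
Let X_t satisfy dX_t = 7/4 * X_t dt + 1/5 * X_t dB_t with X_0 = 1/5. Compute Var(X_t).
Var(X_t) = (exp(t/25) - 1)*exp(7*t/2)/25

For GBM dX = mu X dt + sigma X dB with X_0 = x_0, apply Itô to Y = log X: dY = (mu - sigma^2/2) dt + sigma dB, so Y_t = log(x_0) + (mu - sigma^2/2) t + sigma B_t and hence X_t = x_0 * exp((mu - sigma^2/2) t + sigma B_t).
With mu = 7/4, sigma = 1/5, x_0 = 1/5, this gives:
  X_t = 1/5 * exp((173/100) * t + (1/5) * B_t).
Since sigma*B_t ~ Normal(0, sigma^2 t), E[exp(sigma*B_t)] = exp(sigma^2 t / 2); so E[X_t] = x_0 * exp((mu - sigma^2/2) t) * exp(sigma^2 t / 2) = x_0 * exp(mu t) = exp(7*t/4)/5.
Var(X_t) = E[X_t^2] - (E[X_t])^2 = x_0^2 * exp(2 mu t) * (exp(sigma^2 t) - 1) = (exp(t/25) - 1)*exp(7*t/2)/25.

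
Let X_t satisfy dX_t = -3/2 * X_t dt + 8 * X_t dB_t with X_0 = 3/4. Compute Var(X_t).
Var(X_t) = (9*exp(64*t) - 9)*exp(-3*t)/16

For GBM dX = mu X dt + sigma X dB with X_0 = x_0, apply Itô to Y = log X: dY = (mu - sigma^2/2) dt + sigma dB, so Y_t = log(x_0) + (mu - sigma^2/2) t + sigma B_t and hence X_t = x_0 * exp((mu - sigma^2/2) t + sigma B_t).
With mu = -3/2, sigma = 8, x_0 = 3/4, this gives:
  X_t = 3/4 * exp((-67/2) * t + (8) * B_t).
Since sigma*B_t ~ Normal(0, sigma^2 t), E[exp(sigma*B_t)] = exp(sigma^2 t / 2); so E[X_t] = x_0 * exp((mu - sigma^2/2) t) * exp(sigma^2 t / 2) = x_0 * exp(mu t) = 3*exp(-3*t/2)/4.
Var(X_t) = E[X_t^2] - (E[X_t])^2 = x_0^2 * exp(2 mu t) * (exp(sigma^2 t) - 1) = (9*exp(64*t) - 9)*exp(-3*t)/16.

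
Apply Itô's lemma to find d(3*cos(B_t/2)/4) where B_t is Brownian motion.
d(3*cos(B_t/2)/4) = (-3*cos(B_t/2)/32) dt + (-3*sin(B_t/2)/8) dB_t

Itô's formula for f(B_t) gives d f(B_t) = f'(B_t) dB_t + (1/2) f''(B_t) dt. Compute derivatives of f(x) = 3*cos(x/2)/4:
  f'(x)  = -3*sin(x/2)/8
  f''(x) = -3*cos(x/2)/16
Substitute x = B_t and multiply the f'' term by 1/2:
  drift     = (1/2) * (-3*cos(x/2)/16) evaluated at B_t = -3*cos(B_t/2)/32
  diffusion = (-3*sin(x/2)/8) evaluated at B_t = -3*sin(B_t/2)/8
Therefore d(3*cos(B_t/2)/4) = (-3*cos(B_t/2)/32) dt + (-3*sin(B_t/2)/8) dB_t.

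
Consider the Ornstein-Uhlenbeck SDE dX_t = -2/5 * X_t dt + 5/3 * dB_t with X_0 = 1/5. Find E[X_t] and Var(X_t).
E[X_t] = exp(-2*t/5)/5; Var(X_t) = 125/36 - 125*exp(-4*t/5)/36

The OU SDE dX = -theta X dt + sigma dB admits the integrating factor exp(theta t): d(exp(theta t) X_t) = sigma exp(theta t) dB_t. Integrating from 0 to t:
  X_t = x_0 * exp(-theta t) + sigma * int_0^t exp(-theta (t-s)) dB_s.
The Itô integral has mean 0 and (by the Itô isometry) variance sigma^2 * int_0^t exp(-2 theta (t - s)) ds = sigma^2 * (1 - exp(-2 theta t)) / (2 theta).
With theta = 2/5, sigma = 5/3, x_0 = 1/5:
  E[X_t] = 1/5 * exp(-2/5 t) = exp(-2*t/5)/5
  Var(X_t) = (5/3)^2 * (1 - exp(-2*2/5 t)) / (2 * 2/5) = 125/36 - 125*exp(-4*t/5)/36.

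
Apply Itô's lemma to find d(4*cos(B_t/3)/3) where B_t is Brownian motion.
d(4*cos(B_t/3)/3) = (-2*cos(B_t/3)/27) dt + (-4*sin(B_t/3)/9) dB_t

Itô's formula for f(B_t) gives d f(B_t) = f'(B_t) dB_t + (1/2) f''(B_t) dt. Compute derivatives of f(x) = 4*cos(x/3)/3:
  f'(x)  = -4*sin(x/3)/9
  f''(x) = -4*cos(x/3)/27
Substitute x = B_t and multiply the f'' term by 1/2:
  drift     = (1/2) * (-4*cos(x/3)/27) evaluated at B_t = -2*cos(B_t/3)/27
  diffusion = (-4*sin(x/3)/9) evaluated at B_t = -4*sin(B_t/3)/9
Therefore d(4*cos(B_t/3)/3) = (-2*cos(B_t/3)/27) dt + (-4*sin(B_t/3)/9) dB_t.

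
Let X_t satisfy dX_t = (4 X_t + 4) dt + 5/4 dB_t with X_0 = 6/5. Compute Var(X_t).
Var(X_t) = 25*exp(8*t)/128 - 25/128

The variance V(t) = Var(X_t) satisfies V'(t) = 2 a V(t) + c^2 with V(0) = 0 (drift coefficient is linear in X, diffusion is constant). With a = 4, c = 5/4, the solution is
  V(t) = (c^2 / (2 a)) * (exp(2 a t) - 1)
       = ((5/4)^2 / (2*4)) * (exp(8 t) - 1)
       = 25*exp(8*t)/128 - 25/128.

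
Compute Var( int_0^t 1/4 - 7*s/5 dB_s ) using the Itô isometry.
Var = t*(784*t^2 - 420*t + 75)/1200

The Itô integral of a deterministic integrand f(s) has mean 0 because each increment f(s) * (B_{s+ds} - B_s) has mean 0. By the Itô isometry:
  Var( int_0^t f(s) dB_s ) = E[ (int_0^t f(s) dB_s)^2 ] = int_0^t f(s)^2 ds.
Here f(s) = 1/4 - 7*s/5, so f(s)^2 = (28*s - 5)^2/400. Integrate:
  int_0^t ((28*s - 5)^2/400) ds = t*(784*t^2 - 420*t + 75)/1200.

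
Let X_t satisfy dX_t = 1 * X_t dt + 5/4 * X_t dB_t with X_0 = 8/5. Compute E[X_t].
E[X_t] = 8*exp(t)/5

For GBM dX = mu X dt + sigma X dB with X_0 = x_0, apply Itô to Y = log X: dY = (mu - sigma^2/2) dt + sigma dB, so Y_t = log(x_0) + (mu - sigma^2/2) t + sigma B_t and hence X_t = x_0 * exp((mu - sigma^2/2) t + sigma B_t).
With mu = 1, sigma = 5/4, x_0 = 8/5, this gives:
  X_t = 8/5 * exp((7/32) * t + (5/4) * B_t).
Since sigma*B_t ~ Normal(0, sigma^2 t), E[exp(sigma*B_t)] = exp(sigma^2 t / 2); so E[X_t] = x_0 * exp((mu - sigma^2/2) t) * exp(sigma^2 t / 2) = x_0 * exp(mu t) = 8*exp(t)/5.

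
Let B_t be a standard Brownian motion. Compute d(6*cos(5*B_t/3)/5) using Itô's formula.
d(6*cos(5*B_t/3)/5) = (-5*cos(5*B_t/3)/3) dt + (-2*sin(5*B_t/3)) dB_t

Itô's formula for f(B_t) gives d f(B_t) = f'(B_t) dB_t + (1/2) f''(B_t) dt. Compute derivatives of f(x) = 6*cos(5*x/3)/5:
  f'(x)  = -2*sin(5*x/3)
  f''(x) = -10*cos(5*x/3)/3
Substitute x = B_t and multiply the f'' term by 1/2:
  drift     = (1/2) * (-10*cos(5*x/3)/3) evaluated at B_t = -5*cos(5*B_t/3)/3
  diffusion = (-2*sin(5*x/3)) evaluated at B_t = -2*sin(5*B_t/3)
Therefore d(6*cos(5*B_t/3)/5) = (-5*cos(5*B_t/3)/3) dt + (-2*sin(5*B_t/3)) dB_t.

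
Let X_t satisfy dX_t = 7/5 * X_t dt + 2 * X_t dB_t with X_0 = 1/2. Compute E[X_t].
E[X_t] = exp(7*t/5)/2

For GBM dX = mu X dt + sigma X dB with X_0 = x_0, apply Itô to Y = log X: dY = (mu - sigma^2/2) dt + sigma dB, so Y_t = log(x_0) + (mu - sigma^2/2) t + sigma B_t and hence X_t = x_0 * exp((mu - sigma^2/2) t + sigma B_t).
With mu = 7/5, sigma = 2, x_0 = 1/2, this gives:
  X_t = 1/2 * exp((-3/5) * t + (2) * B_t).
Since sigma*B_t ~ Normal(0, sigma^2 t), E[exp(sigma*B_t)] = exp(sigma^2 t / 2); so E[X_t] = x_0 * exp((mu - sigma^2/2) t) * exp(sigma^2 t / 2) = x_0 * exp(mu t) = exp(7*t/5)/2.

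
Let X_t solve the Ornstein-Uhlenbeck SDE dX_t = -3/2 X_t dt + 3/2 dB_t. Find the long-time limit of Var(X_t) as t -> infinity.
lim Var(X_t) = 3/4

The OU SDE dX = -theta X dt + sigma dB admits the integrating factor exp(theta t): d(exp(theta t) X_t) = sigma exp(theta t) dB_t. Integrating from 0 to t gives X_t = x_0 * exp(-theta t) + sigma * int_0^t exp(-theta (t-s)) dB_s for any initial x_0. The Itô integral has variance (by the Itô isometry) sigma^2 * int_0^t exp(-2 theta (t - s)) ds = sigma^2 * (1 - exp(-2 theta t)) / (2 theta), independent of x_0.
With theta = 3/2, sigma = 3/2:
  Var(X_t) = (3/2)^2 * (1 - exp(-2*3/2 t)) / (2 * 3/2) = 3/4 - 3*exp(-3*t)/4.
As t -> infinity, exp(-2*3/2 t) -> 0, so the stationary variance is sigma^2 / (2 theta) = 3/4.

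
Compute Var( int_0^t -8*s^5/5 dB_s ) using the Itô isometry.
Var = 64*t^11/275

The Itô integral of a deterministic integrand f(s) has mean 0 because each increment f(s) * (B_{s+ds} - B_s) has mean 0. By the Itô isometry:
  Var( int_0^t f(s) dB_s ) = E[ (int_0^t f(s) dB_s)^2 ] = int_0^t f(s)^2 ds.
Here f(s) = -8*s^5/5, so f(s)^2 = 64*s^10/25. Integrate:
  int_0^t (64*s^10/25) ds = 64*t^11/275.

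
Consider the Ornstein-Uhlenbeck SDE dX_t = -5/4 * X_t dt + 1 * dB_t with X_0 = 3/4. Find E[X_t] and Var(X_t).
E[X_t] = 3*exp(-5*t/4)/4; Var(X_t) = 2/5 - 2*exp(-5*t/2)/5

The OU SDE dX = -theta X dt + sigma dB admits the integrating factor exp(theta t): d(exp(theta t) X_t) = sigma exp(theta t) dB_t. Integrating from 0 to t:
  X_t = x_0 * exp(-theta t) + sigma * int_0^t exp(-theta (t-s)) dB_s.
The Itô integral has mean 0 and (by the Itô isometry) variance sigma^2 * int_0^t exp(-2 theta (t - s)) ds = sigma^2 * (1 - exp(-2 theta t)) / (2 theta).
With theta = 5/4, sigma = 1, x_0 = 3/4:
  E[X_t] = 3/4 * exp(-5/4 t) = 3*exp(-5*t/4)/4
  Var(X_t) = (1)^2 * (1 - exp(-2*5/4 t)) / (2 * 5/4) = 2/5 - 2*exp(-5*t/2)/5.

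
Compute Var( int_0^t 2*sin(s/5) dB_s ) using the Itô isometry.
Var = 2*t - 5*sin(2*t/5)

The Itô integral of a deterministic integrand f(s) has mean 0 because each increment f(s) * (B_{s+ds} - B_s) has mean 0. By the Itô isometry:
  Var( int_0^t f(s) dB_s ) = E[ (int_0^t f(s) dB_s)^2 ] = int_0^t f(s)^2 ds.
Here f(s) = 2*sin(s/5), so f(s)^2 = 4*sin(s/5)^2. Integrate:
  int_0^t (4*sin(s/5)^2) ds = 2*t - 5*sin(2*t/5).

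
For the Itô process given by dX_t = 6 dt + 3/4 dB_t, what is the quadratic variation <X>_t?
<X>_t = 9*t/16

For an Itô process dX_t = a(t) dt + b(t) dB_t, the quadratic variation is <X>_t = int_0^t b(s)^2 ds (the drift term does not contribute). Here b(s) = 3/4, so
  b(s)^2 = 9/16.
Integrating from 0 to t:
  <X>_t = int_0^t (9/16) ds = 9*t/16.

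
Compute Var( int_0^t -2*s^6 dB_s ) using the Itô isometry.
Var = 4*t^13/13

The Itô integral of a deterministic integrand f(s) has mean 0 because each increment f(s) * (B_{s+ds} - B_s) has mean 0. By the Itô isometry:
  Var( int_0^t f(s) dB_s ) = E[ (int_0^t f(s) dB_s)^2 ] = int_0^t f(s)^2 ds.
Here f(s) = -2*s^6, so f(s)^2 = 4*s^12. Integrate:
  int_0^t (4*s^12) ds = 4*t^13/13.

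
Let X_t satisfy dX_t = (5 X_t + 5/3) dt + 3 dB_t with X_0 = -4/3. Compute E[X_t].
E[X_t] = -exp(5*t) - 1/3

Taking expectations and using E[dB_t] = 0, the mean m(t) = E[X_t] satisfies the ODE m'(t) = a m(t) + b with m(0) = x_0. With a = 5, b = 5/3, x_0 = -4/3, the solution is
  m(t) = x_0 * exp(a t) + (b/a) * (exp(a t) - 1)
       = (-4/3) * exp(5 t) + ((5/3)/5) * (exp(5 t) - 1)
       = -exp(5*t) - 1/3.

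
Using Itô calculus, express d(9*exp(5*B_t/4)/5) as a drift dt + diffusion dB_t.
d(9*exp(5*B_t/4)/5) = (45*exp(5*B_t/4)/32) dt + (9*exp(5*B_t/4)/4) dB_t

Itô's formula for f(B_t) gives d f(B_t) = f'(B_t) dB_t + (1/2) f''(B_t) dt. Compute derivatives of f(x) = 9*exp(5*x/4)/5:
  f'(x)  = 9*exp(5*x/4)/4
  f''(x) = 45*exp(5*x/4)/16
Substitute x = B_t and multiply the f'' term by 1/2:
  drift     = (1/2) * (45*exp(5*x/4)/16) evaluated at B_t = 45*exp(5*B_t/4)/32
  diffusion = (9*exp(5*x/4)/4) evaluated at B_t = 9*exp(5*B_t/4)/4
Therefore d(9*exp(5*B_t/4)/5) = (45*exp(5*B_t/4)/32) dt + (9*exp(5*B_t/4)/4) dB_t.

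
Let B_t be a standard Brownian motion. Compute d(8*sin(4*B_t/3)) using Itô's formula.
d(8*sin(4*B_t/3)) = (-64*sin(4*B_t/3)/9) dt + (32*cos(4*B_t/3)/3) dB_t

Itô's formula for f(B_t) gives d f(B_t) = f'(B_t) dB_t + (1/2) f''(B_t) dt. Compute derivatives of f(x) = 8*sin(4*x/3):
  f'(x)  = 32*cos(4*x/3)/3
  f''(x) = -128*sin(4*x/3)/9
Substitute x = B_t and multiply the f'' term by 1/2:
  drift     = (1/2) * (-128*sin(4*x/3)/9) evaluated at B_t = -64*sin(4*B_t/3)/9
  diffusion = (32*cos(4*x/3)/3) evaluated at B_t = 32*cos(4*B_t/3)/3
Therefore d(8*sin(4*B_t/3)) = (-64*sin(4*B_t/3)/9) dt + (32*cos(4*B_t/3)/3) dB_t.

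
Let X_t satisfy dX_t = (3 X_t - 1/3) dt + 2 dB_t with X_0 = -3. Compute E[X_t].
E[X_t] = 1/9 - 28*exp(3*t)/9

Taking expectations and using E[dB_t] = 0, the mean m(t) = E[X_t] satisfies the ODE m'(t) = a m(t) + b with m(0) = x_0. With a = 3, b = -1/3, x_0 = -3, the solution is
  m(t) = x_0 * exp(a t) + (b/a) * (exp(a t) - 1)
       = (-3) * exp(3 t) + ((-1/3)/3) * (exp(3 t) - 1)
       = 1/9 - 28*exp(3*t)/9.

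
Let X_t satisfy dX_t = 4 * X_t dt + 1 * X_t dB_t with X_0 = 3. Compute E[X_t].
E[X_t] = 3*exp(4*t)

For GBM dX = mu X dt + sigma X dB with X_0 = x_0, apply Itô to Y = log X: dY = (mu - sigma^2/2) dt + sigma dB, so Y_t = log(x_0) + (mu - sigma^2/2) t + sigma B_t and hence X_t = x_0 * exp((mu - sigma^2/2) t + sigma B_t).
With mu = 4, sigma = 1, x_0 = 3, this gives:
  X_t = 3 * exp((7/2) * t + (1) * B_t).
Since sigma*B_t ~ Normal(0, sigma^2 t), E[exp(sigma*B_t)] = exp(sigma^2 t / 2); so E[X_t] = x_0 * exp((mu - sigma^2/2) t) * exp(sigma^2 t / 2) = x_0 * exp(mu t) = 3*exp(4*t).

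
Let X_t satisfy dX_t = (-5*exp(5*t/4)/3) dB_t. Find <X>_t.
<X>_t = 10*exp(5*t/2)/9 - 10/9

For an Itô process dX_t = a(t) dt + b(t) dB_t, the quadratic variation is <X>_t = int_0^t b(s)^2 ds (the drift term does not contribute). Here b(s) = -5*exp(5*s/4)/3, so
  b(s)^2 = 25*exp(5*s/2)/9.
Integrating from 0 to t:
  <X>_t = int_0^t (25*exp(5*s/2)/9) ds = 10*exp(5*t/2)/9 - 10/9.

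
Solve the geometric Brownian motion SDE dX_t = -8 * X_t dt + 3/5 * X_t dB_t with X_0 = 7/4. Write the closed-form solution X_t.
X_t = 7/4 * exp((-409/50) * t + (3/5) * B_t)

For GBM dX = mu X dt + sigma X dB with X_0 = x_0, apply Itô to Y = log X: dY = (mu - sigma^2/2) dt + sigma dB, so Y_t = log(x_0) + (mu - sigma^2/2) t + sigma B_t and hence X_t = x_0 * exp((mu - sigma^2/2) t + sigma B_t).
With mu = -8, sigma = 3/5, x_0 = 7/4, this gives:
  X_t = 7/4 * exp((-409/50) * t + (3/5) * B_t).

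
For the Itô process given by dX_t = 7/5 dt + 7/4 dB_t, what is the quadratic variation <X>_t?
<X>_t = 49*t/16

For an Itô process dX_t = a(t) dt + b(t) dB_t, the quadratic variation is <X>_t = int_0^t b(s)^2 ds (the drift term does not contribute). Here b(s) = 7/4, so
  b(s)^2 = 49/16.
Integrating from 0 to t:
  <X>_t = int_0^t (49/16) ds = 49*t/16.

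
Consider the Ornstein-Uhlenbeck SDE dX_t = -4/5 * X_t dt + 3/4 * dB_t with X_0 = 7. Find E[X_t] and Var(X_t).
E[X_t] = 7*exp(-4*t/5); Var(X_t) = 45/128 - 45*exp(-8*t/5)/128

The OU SDE dX = -theta X dt + sigma dB admits the integrating factor exp(theta t): d(exp(theta t) X_t) = sigma exp(theta t) dB_t. Integrating from 0 to t:
  X_t = x_0 * exp(-theta t) + sigma * int_0^t exp(-theta (t-s)) dB_s.
The Itô integral has mean 0 and (by the Itô isometry) variance sigma^2 * int_0^t exp(-2 theta (t - s)) ds = sigma^2 * (1 - exp(-2 theta t)) / (2 theta).
With theta = 4/5, sigma = 3/4, x_0 = 7:
  E[X_t] = 7 * exp(-4/5 t) = 7*exp(-4*t/5)
  Var(X_t) = (3/4)^2 * (1 - exp(-2*4/5 t)) / (2 * 4/5) = 45/128 - 45*exp(-8*t/5)/128.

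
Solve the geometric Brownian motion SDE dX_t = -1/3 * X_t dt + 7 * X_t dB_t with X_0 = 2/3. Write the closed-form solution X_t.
X_t = 2/3 * exp((-149/6) * t + (7) * B_t)

For GBM dX = mu X dt + sigma X dB with X_0 = x_0, apply Itô to Y = log X: dY = (mu - sigma^2/2) dt + sigma dB, so Y_t = log(x_0) + (mu - sigma^2/2) t + sigma B_t and hence X_t = x_0 * exp((mu - sigma^2/2) t + sigma B_t).
With mu = -1/3, sigma = 7, x_0 = 2/3, this gives:
  X_t = 2/3 * exp((-149/6) * t + (7) * B_t).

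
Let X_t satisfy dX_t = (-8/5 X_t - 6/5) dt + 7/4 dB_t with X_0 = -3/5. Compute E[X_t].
E[X_t] = -3/4 + 3*exp(-8*t/5)/20

Taking expectations and using E[dB_t] = 0, the mean m(t) = E[X_t] satisfies the ODE m'(t) = a m(t) + b with m(0) = x_0. With a = -8/5, b = -6/5, x_0 = -3/5, the solution is
  m(t) = x_0 * exp(a t) + (b/a) * (exp(a t) - 1)
       = (-3/5) * exp((-8/5) t) + ((-6/5)/(-8/5)) * (exp((-8/5) t) - 1)
       = -3/4 + 3*exp(-8*t/5)/20.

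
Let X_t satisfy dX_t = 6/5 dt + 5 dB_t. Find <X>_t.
<X>_t = 25*t

For an Itô process dX_t = a(t) dt + b(t) dB_t, the quadratic variation is <X>_t = int_0^t b(s)^2 ds (the drift term does not contribute). Here b(s) = 5, so
  b(s)^2 = 25.
Integrating from 0 to t:
  <X>_t = int_0^t (25) ds = 25*t.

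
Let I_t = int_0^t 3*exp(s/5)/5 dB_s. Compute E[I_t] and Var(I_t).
E[I_t] = 0; Var(I_t) = 9*exp(2*t/5)/10 - 9/10

The Itô integral of a deterministic integrand f(s) has mean 0 because each increment f(s) * (B_{s+ds} - B_s) has mean 0. By the Itô isometry:
  Var( int_0^t f(s) dB_s ) = E[ (int_0^t f(s) dB_s)^2 ] = int_0^t f(s)^2 ds.
Here f(s) = 3*exp(s/5)/5, so f(s)^2 = 9*exp(2*s/5)/25. Integrate:
  int_0^t (9*exp(2*s/5)/25) ds = 9*exp(2*t/5)/10 - 9/10.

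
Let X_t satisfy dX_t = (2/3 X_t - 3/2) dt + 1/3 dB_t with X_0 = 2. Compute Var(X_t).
Var(X_t) = exp(4*t/3)/12 - 1/12

The variance V(t) = Var(X_t) satisfies V'(t) = 2 a V(t) + c^2 with V(0) = 0 (drift coefficient is linear in X, diffusion is constant). With a = 2/3, c = 1/3, the solution is
  V(t) = (c^2 / (2 a)) * (exp(2 a t) - 1)
       = ((1/3)^2 / (2*(2/3))) * (exp((4/3) t) - 1)
       = exp(4*t/3)/12 - 1/12.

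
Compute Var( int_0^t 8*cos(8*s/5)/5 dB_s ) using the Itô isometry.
Var = 32*t/25 + 4*sin(8*t/5)*cos(8*t/5)/5

The Itô integral of a deterministic integrand f(s) has mean 0 because each increment f(s) * (B_{s+ds} - B_s) has mean 0. By the Itô isometry:
  Var( int_0^t f(s) dB_s ) = E[ (int_0^t f(s) dB_s)^2 ] = int_0^t f(s)^2 ds.
Here f(s) = 8*cos(8*s/5)/5, so f(s)^2 = 64*cos(8*s/5)^2/25. Integrate:
  int_0^t (64*cos(8*s/5)^2/25) ds = 32*t/25 + 4*sin(8*t/5)*cos(8*t/5)/5.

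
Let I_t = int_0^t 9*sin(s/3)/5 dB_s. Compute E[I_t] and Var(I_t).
E[I_t] = 0; Var(I_t) = 81*t/50 - 243*sin(2*t/3)/100

The Itô integral of a deterministic integrand f(s) has mean 0 because each increment f(s) * (B_{s+ds} - B_s) has mean 0. By the Itô isometry:
  Var( int_0^t f(s) dB_s ) = E[ (int_0^t f(s) dB_s)^2 ] = int_0^t f(s)^2 ds.
Here f(s) = 9*sin(s/3)/5, so f(s)^2 = 81*sin(s/3)^2/25. Integrate:
  int_0^t (81*sin(s/3)^2/25) ds = 81*t/50 - 243*sin(2*t/3)/100.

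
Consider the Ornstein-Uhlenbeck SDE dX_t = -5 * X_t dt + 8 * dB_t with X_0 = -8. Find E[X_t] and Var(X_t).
E[X_t] = -8*exp(-5*t); Var(X_t) = 32/5 - 32*exp(-10*t)/5

The OU SDE dX = -theta X dt + sigma dB admits the integrating factor exp(theta t): d(exp(theta t) X_t) = sigma exp(theta t) dB_t. Integrating from 0 to t:
  X_t = x_0 * exp(-theta t) + sigma * int_0^t exp(-theta (t-s)) dB_s.
The Itô integral has mean 0 and (by the Itô isometry) variance sigma^2 * int_0^t exp(-2 theta (t - s)) ds = sigma^2 * (1 - exp(-2 theta t)) / (2 theta).
With theta = 5, sigma = 8, x_0 = -8:
  E[X_t] = -8 * exp(-5 t) = -8*exp(-5*t)
  Var(X_t) = (8)^2 * (1 - exp(-2*5 t)) / (2 * 5) = 32/5 - 32*exp(-10*t)/5.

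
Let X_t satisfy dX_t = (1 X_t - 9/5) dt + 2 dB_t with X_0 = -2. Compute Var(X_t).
Var(X_t) = 2*exp(2*t) - 2

The variance V(t) = Var(X_t) satisfies V'(t) = 2 a V(t) + c^2 with V(0) = 0 (drift coefficient is linear in X, diffusion is constant). With a = 1, c = 2, the solution is
  V(t) = (c^2 / (2 a)) * (exp(2 a t) - 1)
       = (2^2 / (2*1)) * (exp(2 t) - 1)
       = 2*exp(2*t) - 2.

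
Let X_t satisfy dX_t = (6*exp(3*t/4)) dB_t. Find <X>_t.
<X>_t = 24*exp(3*t/2) - 24

For an Itô process dX_t = a(t) dt + b(t) dB_t, the quadratic variation is <X>_t = int_0^t b(s)^2 ds (the drift term does not contribute). Here b(s) = 6*exp(3*s/4), so
  b(s)^2 = 36*exp(3*s/2).
Integrating from 0 to t:
  <X>_t = int_0^t (36*exp(3*s/2)) ds = 24*exp(3*t/2) - 24.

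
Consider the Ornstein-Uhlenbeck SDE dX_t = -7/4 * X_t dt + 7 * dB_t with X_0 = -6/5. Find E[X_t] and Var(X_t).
E[X_t] = -6*exp(-7*t/4)/5; Var(X_t) = 14 - 14*exp(-7*t/2)

The OU SDE dX = -theta X dt + sigma dB admits the integrating factor exp(theta t): d(exp(theta t) X_t) = sigma exp(theta t) dB_t. Integrating from 0 to t:
  X_t = x_0 * exp(-theta t) + sigma * int_0^t exp(-theta (t-s)) dB_s.
The Itô integral has mean 0 and (by the Itô isometry) variance sigma^2 * int_0^t exp(-2 theta (t - s)) ds = sigma^2 * (1 - exp(-2 theta t)) / (2 theta).
With theta = 7/4, sigma = 7, x_0 = -6/5:
  E[X_t] = -6/5 * exp(-7/4 t) = -6*exp(-7*t/4)/5
  Var(X_t) = (7)^2 * (1 - exp(-2*7/4 t)) / (2 * 7/4) = 14 - 14*exp(-7*t/2).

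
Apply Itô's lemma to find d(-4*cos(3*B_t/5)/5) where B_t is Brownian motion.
d(-4*cos(3*B_t/5)/5) = (18*cos(3*B_t/5)/125) dt + (12*sin(3*B_t/5)/25) dB_t

Itô's formula for f(B_t) gives d f(B_t) = f'(B_t) dB_t + (1/2) f''(B_t) dt. Compute derivatives of f(x) = -4*cos(3*x/5)/5:
  f'(x)  = 12*sin(3*x/5)/25
  f''(x) = 36*cos(3*x/5)/125
Substitute x = B_t and multiply the f'' term by 1/2:
  drift     = (1/2) * (36*cos(3*x/5)/125) evaluated at B_t = 18*cos(3*B_t/5)/125
  diffusion = (12*sin(3*x/5)/25) evaluated at B_t = 12*sin(3*B_t/5)/25
Therefore d(-4*cos(3*B_t/5)/5) = (18*cos(3*B_t/5)/125) dt + (12*sin(3*B_t/5)/25) dB_t.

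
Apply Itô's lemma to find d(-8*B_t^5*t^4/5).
d(-8*B_t^5*t^4/5) = (B_t^3*t^3*(-32*B_t^2/5 - 16*t)) dt + (-8*B_t^4*t^4) dB_t

Itô's formula for f(t, x): d f(t, B_t) = (f_t + (1/2) f_xx) dt + f_x dB_t. Compute partials of f(t, x) = -8*t^4*x^5/5:
  f_t(t,x)  = -32*t^3*x^5/5
  f_x(t,x)  = -8*t^4*x^4
  f_xx(t,x) = -32*t^4*x^3
Assemble drift = f_t + (1/2) f_xx = t^3*x^3*(-16*t - 32*x^2/5) and diffusion = f_x = -8*t^4*x^4. Substituting x = B_t:
  d(-8*B_t^5*t^4/5) = (B_t^3*t^3*(-32*B_t^2/5 - 16*t)) dt + (-8*B_t^4*t^4) dB_t.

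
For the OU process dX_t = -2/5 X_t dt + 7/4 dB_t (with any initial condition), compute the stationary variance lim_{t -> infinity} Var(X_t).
lim Var(X_t) = 245/64

The OU SDE dX = -theta X dt + sigma dB admits the integrating factor exp(theta t): d(exp(theta t) X_t) = sigma exp(theta t) dB_t. Integrating from 0 to t gives X_t = x_0 * exp(-theta t) + sigma * int_0^t exp(-theta (t-s)) dB_s for any initial x_0. The Itô integral has variance (by the Itô isometry) sigma^2 * int_0^t exp(-2 theta (t - s)) ds = sigma^2 * (1 - exp(-2 theta t)) / (2 theta), independent of x_0.
With theta = 2/5, sigma = 7/4:
  Var(X_t) = (7/4)^2 * (1 - exp(-2*2/5 t)) / (2 * 2/5) = 245/64 - 245*exp(-4*t/5)/64.
As t -> infinity, exp(-2*2/5 t) -> 0, so the stationary variance is sigma^2 / (2 theta) = 245/64.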